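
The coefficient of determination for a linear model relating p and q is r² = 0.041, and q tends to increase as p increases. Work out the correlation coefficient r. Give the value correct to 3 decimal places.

0.202

|r| = √0.041 = 0.202
The association is positive, so r = 0.202.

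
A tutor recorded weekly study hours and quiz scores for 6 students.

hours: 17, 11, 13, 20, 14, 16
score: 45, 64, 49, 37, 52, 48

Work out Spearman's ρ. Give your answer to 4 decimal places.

Rank hours: 5, 1, 2, 6, 3, 4
Rank score: 2, 6, 4, 1, 5, 3
d = rank(hours) − rank(score): 3, -5, -2, 5, -2, 1; Σd² = 68
ρ = 1 − 6Σd² / [n(n²−1)] = 1 − 6×68 / (6×35) = 1 − 408/210 ≈ -0.9429

-0.9429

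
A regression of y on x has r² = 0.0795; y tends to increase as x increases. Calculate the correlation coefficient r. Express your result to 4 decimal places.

|r| = √0.0795 = 0.2820
The association is positive, so r = 0.2820.

0.2820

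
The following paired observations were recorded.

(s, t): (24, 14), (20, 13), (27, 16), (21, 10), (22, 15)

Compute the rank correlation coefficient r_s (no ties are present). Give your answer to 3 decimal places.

Rank s: 4, 1, 5, 2, 3
Rank t: 3, 2, 5, 1, 4
d = rank(s) − rank(t): 1, -1, 0, 1, -1; Σd² = 4
ρ = 1 − 6Σd² / [n(n²−1)] = 1 − 6×4 / (5×24) = 1 − 24/120 ≈ 0.800

0.800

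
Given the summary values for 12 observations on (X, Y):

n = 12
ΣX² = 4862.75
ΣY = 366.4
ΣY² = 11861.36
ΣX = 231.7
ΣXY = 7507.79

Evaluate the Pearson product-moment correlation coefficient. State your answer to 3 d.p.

r = (nΣXY − ΣXΣY) / √[(nΣX² − (ΣX)²)(nΣY² − (ΣY)²)]
Numerator: 12×7507.79 − 231.7×366.4 = 5198.6
Denominator: √[(58353 − 53684.89)(142336.32 − 134248.96)] = √[4668.11 × 8087.36] = 6144.3215
r = 5198.6 / 6144.3215 ≈ 0.846

0.846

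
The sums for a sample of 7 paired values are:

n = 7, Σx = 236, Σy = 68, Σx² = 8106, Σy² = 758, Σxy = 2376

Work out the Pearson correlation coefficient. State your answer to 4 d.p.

0.6914

r = (nΣxy − ΣxΣy) / √[(nΣx² − (Σx)²)(nΣy² − (Σy)²)]
Numerator: 7×2376 − 236×68 = 584
Denominator: √[(56742 − 55696)(5306 − 4624)] = √[1046 × 682] = 844.6135
r = 584 / 844.6135 ≈ 0.6914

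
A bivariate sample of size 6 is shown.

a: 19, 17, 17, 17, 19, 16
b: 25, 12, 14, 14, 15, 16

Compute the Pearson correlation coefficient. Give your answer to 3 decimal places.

n = 6, Σa = 105, Σb = 96, Σa² = 1845, Σb² = 1642, Σab = 1696
nΣab − ΣaΣb = 10176 − 10080 = 96
nΣa² − (Σa)² = 11070 − 11025 = 45; nΣb² − (Σb)² = 9852 − 9216 = 636
r = 96 / √(45 × 636) = 96 / 169.1745 ≈ 0.567

0.567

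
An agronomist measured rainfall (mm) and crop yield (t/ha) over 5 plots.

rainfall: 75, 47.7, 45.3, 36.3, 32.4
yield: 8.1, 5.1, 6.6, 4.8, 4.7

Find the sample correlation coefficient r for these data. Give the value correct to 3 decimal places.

0.911

n = 5, Σx = 236.7, Σy = 29.3, Σx² = 12319.83, Σy² = 180.31, Σxy = 1476.27
nΣxy − ΣxΣy = 7381.35 − 6935.31 = 446.04
nΣx² − (Σx)² = 61599.15 − 56026.89 = 5572.26; nΣy² − (Σy)² = 901.55 − 858.49 = 43.06
r = 446.04 / √(5572.26 × 43.06) = 446.04 / 489.8383 ≈ 0.911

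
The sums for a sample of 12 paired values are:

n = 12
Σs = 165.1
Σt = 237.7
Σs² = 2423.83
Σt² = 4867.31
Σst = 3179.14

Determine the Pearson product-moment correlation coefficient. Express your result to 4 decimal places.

r = (nΣst − ΣsΣt) / √[(nΣs² − (Σs)²)(nΣt² − (Σt)²)]
Numerator: 12×3179.14 − 165.1×237.7 = -1094.59
Denominator: √[(29085.96 − 27258.01)(58407.72 − 56501.29)] = √[1827.95 × 1906.43] = 1866.7776
r = -1094.59 / 1866.7776 ≈ -0.5864

-0.5864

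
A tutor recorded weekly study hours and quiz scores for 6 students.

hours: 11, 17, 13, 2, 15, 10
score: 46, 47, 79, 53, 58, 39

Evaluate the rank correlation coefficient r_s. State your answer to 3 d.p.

Rank hours: 3, 6, 4, 1, 5, 2
Rank score: 2, 3, 6, 4, 5, 1
d = rank(hours) − rank(score): 1, 3, -2, -3, 0, 1; Σd² = 24
ρ = 1 − 6Σd² / [n(n²−1)] = 1 − 6×24 / (6×35) = 1 − 144/210 ≈ 0.314

0.314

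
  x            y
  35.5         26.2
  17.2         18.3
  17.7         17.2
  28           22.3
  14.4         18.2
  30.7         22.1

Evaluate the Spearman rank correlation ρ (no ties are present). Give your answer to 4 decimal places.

0.7714

Rank x: 6, 2, 3, 4, 1, 5
Rank y: 6, 3, 1, 5, 2, 4
d = rank(x) − rank(y): 0, -1, 2, -1, -1, 1; Σd² = 8
ρ = 1 − 6Σd² / [n(n²−1)] = 1 − 6×8 / (6×35) = 1 − 48/210 ≈ 0.7714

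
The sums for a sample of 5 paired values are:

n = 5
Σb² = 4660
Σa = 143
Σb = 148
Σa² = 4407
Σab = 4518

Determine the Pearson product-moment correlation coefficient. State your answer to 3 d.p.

0.958

r = (nΣab − ΣaΣb) / √[(nΣa² − (Σa)²)(nΣb² − (Σb)²)]
Numerator: 5×4518 − 143×148 = 1426
Denominator: √[(22035 − 20449)(23300 − 21904)] = √[1586 × 1396] = 1487.9704
r = 1426 / 1487.9704 ≈ 0.958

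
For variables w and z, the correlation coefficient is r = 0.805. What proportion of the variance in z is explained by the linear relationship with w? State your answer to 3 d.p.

0.648

r² = (0.805)² = 0.648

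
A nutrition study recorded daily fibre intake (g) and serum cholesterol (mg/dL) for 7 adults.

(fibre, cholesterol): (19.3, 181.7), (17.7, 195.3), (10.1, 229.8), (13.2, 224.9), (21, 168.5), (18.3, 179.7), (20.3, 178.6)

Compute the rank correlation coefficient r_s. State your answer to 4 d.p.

-0.9643

Rank fibre: 5, 3, 1, 2, 7, 4, 6
Rank cholesterol: 4, 5, 7, 6, 1, 3, 2
d = rank(fibre) − rank(cholesterol): 1, -2, -6, -4, 6, 1, 4; Σd² = 110
ρ = 1 − 6Σd² / [n(n²−1)] = 1 − 6×110 / (7×48) = 1 − 660/336 ≈ -0.9643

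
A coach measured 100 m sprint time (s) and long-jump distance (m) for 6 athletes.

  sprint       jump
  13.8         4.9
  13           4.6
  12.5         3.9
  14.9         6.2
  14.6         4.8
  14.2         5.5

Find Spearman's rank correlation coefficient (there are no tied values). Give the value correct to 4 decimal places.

Rank sprint: 3, 2, 1, 6, 5, 4
Rank jump: 4, 2, 1, 6, 3, 5
d = rank(sprint) − rank(jump): -1, 0, 0, 0, 2, -1; Σd² = 6
ρ = 1 − 6Σd² / [n(n²−1)] = 1 − 6×6 / (6×35) = 1 − 36/210 ≈ 0.8286

0.8286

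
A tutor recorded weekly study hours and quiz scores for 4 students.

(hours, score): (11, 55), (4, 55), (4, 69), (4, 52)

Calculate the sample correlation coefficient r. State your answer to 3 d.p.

n = 4, Σx = 23, Σy = 231, Σx² = 169, Σy² = 13515, Σxy = 1309
nΣxy − ΣxΣy = 5236 − 5313 = -77
nΣx² − (Σx)² = 676 − 529 = 147; nΣy² − (Σy)² = 54060 − 53361 = 699
r = -77 / √(147 × 699) = -77 / 320.5511 ≈ -0.240

-0.240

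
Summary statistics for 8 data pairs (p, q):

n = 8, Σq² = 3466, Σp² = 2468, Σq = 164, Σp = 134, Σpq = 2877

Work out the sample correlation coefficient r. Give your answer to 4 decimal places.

0.8527

r = (nΣpq − ΣpΣq) / √[(nΣp² − (Σp)²)(nΣq² − (Σq)²)]
Numerator: 8×2877 − 134×164 = 1040
Denominator: √[(19744 − 17956)(27728 − 26896)] = √[1788 × 832] = 1219.6786
r = 1040 / 1219.6786 ≈ 0.8527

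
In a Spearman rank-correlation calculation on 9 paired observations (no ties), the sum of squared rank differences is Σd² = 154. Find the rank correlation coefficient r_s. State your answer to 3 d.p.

-0.283

ρ = 1 − 6Σd² / [n(n²−1)] = 1 − 6×154 / (9×80)
  = 1 − 924/720 = 1 − 1.2833 ≈ -0.283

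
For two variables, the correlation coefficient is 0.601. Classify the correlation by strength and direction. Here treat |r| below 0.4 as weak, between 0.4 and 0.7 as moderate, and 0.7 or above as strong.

r = 0.601 > 0 so the relationship is positive.
|r| = 0.601, which falls in the moderate range.

moderate positive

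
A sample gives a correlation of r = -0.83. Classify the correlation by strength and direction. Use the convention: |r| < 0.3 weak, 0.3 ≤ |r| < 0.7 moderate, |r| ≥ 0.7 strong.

r = -0.83 < 0 so the relationship is negative.
|r| = 0.83, which falls in the strong range.

strong negative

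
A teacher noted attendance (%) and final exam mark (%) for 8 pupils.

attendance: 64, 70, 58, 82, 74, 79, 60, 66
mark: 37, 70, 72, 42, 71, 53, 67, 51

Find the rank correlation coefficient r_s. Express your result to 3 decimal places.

-0.310

Rank attendance: 3, 5, 1, 8, 6, 7, 2, 4
Rank mark: 1, 6, 8, 2, 7, 4, 5, 3
d = rank(attendance) − rank(mark): 2, -1, -7, 6, -1, 3, -3, 1; Σd² = 110
ρ = 1 − 6Σd² / [n(n²−1)] = 1 − 6×110 / (8×63) = 1 − 660/504 ≈ -0.310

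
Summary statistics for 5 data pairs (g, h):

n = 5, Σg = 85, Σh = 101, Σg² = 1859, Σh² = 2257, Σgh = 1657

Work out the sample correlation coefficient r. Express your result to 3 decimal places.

-0.200

r = (nΣgh − ΣgΣh) / √[(nΣg² − (Σg)²)(nΣh² − (Σh)²)]
Numerator: 5×1657 − 85×101 = -300
Denominator: √[(9295 − 7225)(11285 − 10201)] = √[2070 × 1084] = 1497.9586
r = -300 / 1497.9586 ≈ -0.200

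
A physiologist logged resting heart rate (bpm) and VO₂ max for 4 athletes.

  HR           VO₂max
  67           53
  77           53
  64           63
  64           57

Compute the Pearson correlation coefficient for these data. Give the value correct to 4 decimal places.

-0.6408

n = 4, Σx = 272, Σy = 226, Σx² = 18610, Σy² = 12836, Σxy = 15312
nΣxy − ΣxΣy = 61248 − 61472 = -224
nΣx² − (Σx)² = 74440 − 73984 = 456; nΣy² − (Σy)² = 51344 − 51076 = 268
r = -224 / √(456 × 268) = -224 / 349.5826 ≈ -0.6408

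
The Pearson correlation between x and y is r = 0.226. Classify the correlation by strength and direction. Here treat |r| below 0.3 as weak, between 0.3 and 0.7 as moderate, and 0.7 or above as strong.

r = 0.226 > 0 so the relationship is positive.
|r| = 0.226, which falls in the weak range.

weak positive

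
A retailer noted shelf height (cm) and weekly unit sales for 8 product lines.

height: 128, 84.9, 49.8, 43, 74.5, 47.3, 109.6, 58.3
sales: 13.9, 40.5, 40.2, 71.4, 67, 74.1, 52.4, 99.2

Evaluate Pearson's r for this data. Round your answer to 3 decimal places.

n = 8, Σx = 595.4, Σy = 458.7, Σx² = 51119.64, Σy² = 31113.67, Σxy = 30312.64
nΣxy − ΣxΣy = 242501.12 − 273109.98 = -30608.86
nΣx² − (Σx)² = 408957.12 − 354501.16 = 54455.96; nΣy² − (Σy)² = 248909.36 − 210405.69 = 38503.67
r = -30608.86 / √(54455.96 × 38503.67) = -30608.86 / 45790.3299 ≈ -0.668

-0.668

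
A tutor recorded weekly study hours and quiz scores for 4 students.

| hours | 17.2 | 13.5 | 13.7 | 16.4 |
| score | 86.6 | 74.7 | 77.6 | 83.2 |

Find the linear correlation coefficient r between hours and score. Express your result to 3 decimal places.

0.980

n = 4, Σx = 60.8, Σy = 322.1, Σx² = 934.74, Σy² = 26023.65, Σxy = 4925.57
nΣxy − ΣxΣy = 19702.28 − 19583.68 = 118.6
nΣx² − (Σx)² = 3738.96 − 3696.64 = 42.32; nΣy² − (Σy)² = 104094.6 − 103748.41 = 346.19
r = 118.6 / √(42.32 × 346.19) = 118.6 / 121.0403 ≈ 0.980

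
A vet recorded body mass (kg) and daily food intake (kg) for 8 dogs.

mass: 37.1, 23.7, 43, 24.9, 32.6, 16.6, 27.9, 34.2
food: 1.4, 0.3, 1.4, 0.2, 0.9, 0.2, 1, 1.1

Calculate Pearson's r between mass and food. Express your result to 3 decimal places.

n = 8, Σx = 240, Σy = 6.5, Σx² = 7693.48, Σy² = 7.11, Σxy = 222.41
nΣxy − ΣxΣy = 1779.28 − 1560 = 219.28
nΣx² − (Σx)² = 61547.84 − 57600 = 3947.84; nΣy² − (Σy)² = 56.88 − 42.25 = 14.63
r = 219.28 / √(3947.84 × 14.63) = 219.28 / 240.3267 ≈ 0.912

0.912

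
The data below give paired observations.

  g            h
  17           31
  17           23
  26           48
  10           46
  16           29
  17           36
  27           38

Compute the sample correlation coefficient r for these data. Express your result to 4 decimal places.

0.2055

n = 7, Σg = 130, Σh = 251, Σg² = 2628, Σh² = 9491, Σgh = 4728
nΣgh − ΣgΣh = 33096 − 32630 = 466
nΣg² − (Σg)² = 18396 − 16900 = 1496; nΣh² − (Σh)² = 66437 − 63001 = 3436
r = 466 / √(1496 × 3436) = 466 / 2267.2133 ≈ 0.2055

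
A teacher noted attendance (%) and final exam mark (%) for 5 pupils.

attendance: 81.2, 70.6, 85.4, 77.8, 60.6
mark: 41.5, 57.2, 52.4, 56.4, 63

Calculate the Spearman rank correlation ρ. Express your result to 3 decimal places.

-0.900

Rank attendance: 4, 2, 5, 3, 1
Rank mark: 1, 4, 2, 3, 5
d = rank(attendance) − rank(mark): 3, -2, 3, 0, -4; Σd² = 38
ρ = 1 − 6Σd² / [n(n²−1)] = 1 − 6×38 / (5×24) = 1 − 228/120 ≈ -0.900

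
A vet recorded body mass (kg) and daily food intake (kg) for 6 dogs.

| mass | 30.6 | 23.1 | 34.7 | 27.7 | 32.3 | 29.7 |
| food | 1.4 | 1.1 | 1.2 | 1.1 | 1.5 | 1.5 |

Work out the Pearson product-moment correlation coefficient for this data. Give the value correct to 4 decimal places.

n = 6, Σx = 178.1, Σy = 7.8, Σx² = 5366.73, Σy² = 10.32, Σxy = 233.36
nΣxy − ΣxΣy = 1400.16 − 1389.18 = 10.98
nΣx² − (Σx)² = 32200.38 − 31719.61 = 480.77; nΣy² − (Σy)² = 61.92 − 60.84 = 1.08
r = 10.98 / √(480.77 × 1.08) = 10.98 / 22.7867 ≈ 0.4819

0.4819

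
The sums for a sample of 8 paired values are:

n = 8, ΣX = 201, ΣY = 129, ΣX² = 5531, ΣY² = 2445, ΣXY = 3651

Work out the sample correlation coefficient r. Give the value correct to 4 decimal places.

r = (nΣXY − ΣXΣY) / √[(nΣX² − (ΣX)²)(nΣY² − (ΣY)²)]
Numerator: 8×3651 − 201×129 = 3279
Denominator: √[(44248 − 40401)(19560 − 16641)] = √[3847 × 2919] = 3351.0286
r = 3279 / 3351.0286 ≈ 0.9785

0.9785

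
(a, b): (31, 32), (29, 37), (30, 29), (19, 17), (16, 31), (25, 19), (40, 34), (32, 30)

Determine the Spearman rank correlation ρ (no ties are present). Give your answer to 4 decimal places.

0.4286

Rank a: 6, 4, 5, 2, 1, 3, 8, 7
Rank b: 6, 8, 3, 1, 5, 2, 7, 4
d = rank(a) − rank(b): 0, -4, 2, 1, -4, 1, 1, 3; Σd² = 48
ρ = 1 − 6Σd² / [n(n²−1)] = 1 − 6×48 / (8×63) = 1 − 288/504 ≈ 0.4286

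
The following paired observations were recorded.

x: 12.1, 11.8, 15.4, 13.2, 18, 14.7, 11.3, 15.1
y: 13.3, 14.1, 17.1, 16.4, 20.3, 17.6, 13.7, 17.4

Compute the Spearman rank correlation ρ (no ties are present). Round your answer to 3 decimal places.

Rank x: 3, 2, 7, 4, 8, 5, 1, 6
Rank y: 1, 3, 5, 4, 8, 7, 2, 6
d = rank(x) − rank(y): 2, -1, 2, 0, 0, -2, -1, 0; Σd² = 14
ρ = 1 − 6Σd² / [n(n²−1)] = 1 − 6×14 / (8×63) = 1 − 84/504 ≈ 0.833

0.833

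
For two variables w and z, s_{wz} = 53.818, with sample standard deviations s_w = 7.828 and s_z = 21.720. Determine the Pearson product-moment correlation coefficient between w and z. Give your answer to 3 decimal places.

r = Cov(w,z) / (s_w · s_z) = 53.818 / (7.828 × 21.720)
  = 53.818 / 170.0242 ≈ 0.317

0.317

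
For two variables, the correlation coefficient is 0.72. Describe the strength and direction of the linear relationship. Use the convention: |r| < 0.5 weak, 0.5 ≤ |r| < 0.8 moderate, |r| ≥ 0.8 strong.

moderate positive

r = 0.72 > 0 so the relationship is positive.
|r| = 0.72, which falls in the moderate range.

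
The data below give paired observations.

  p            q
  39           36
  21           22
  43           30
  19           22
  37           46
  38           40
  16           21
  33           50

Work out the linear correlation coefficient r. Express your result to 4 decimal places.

n = 8, Σp = 246, Σq = 267, Σp² = 8330, Σq² = 9821, Σpq = 8782
nΣpq − ΣpΣq = 70256 − 65682 = 4574
nΣp² − (Σp)² = 66640 − 60516 = 6124; nΣq² − (Σq)² = 78568 − 71289 = 7279
r = 4574 / √(6124 × 7279) = 4574 / 6676.5707 ≈ 0.6851

0.6851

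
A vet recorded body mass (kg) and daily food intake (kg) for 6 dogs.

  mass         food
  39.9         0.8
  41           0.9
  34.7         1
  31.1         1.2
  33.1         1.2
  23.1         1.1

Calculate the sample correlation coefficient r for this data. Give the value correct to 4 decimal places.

-0.6945

n = 6, Σx = 202.9, Σy = 6.2, Σx² = 7073.53, Σy² = 6.54, Σxy = 205.97
nΣxy − ΣxΣy = 1235.82 − 1257.98 = -22.16
nΣx² − (Σx)² = 42441.18 − 41168.41 = 1272.77; nΣy² − (Σy)² = 39.24 − 38.44 = 0.8
r = -22.16 / √(1272.77 × 0.8) = -22.16 / 31.9095 ≈ -0.6945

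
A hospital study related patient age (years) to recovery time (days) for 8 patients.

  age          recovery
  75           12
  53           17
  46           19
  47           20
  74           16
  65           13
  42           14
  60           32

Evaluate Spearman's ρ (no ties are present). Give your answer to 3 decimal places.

Rank age: 8, 4, 2, 3, 7, 6, 1, 5
Rank recovery: 1, 5, 6, 7, 4, 2, 3, 8
d = rank(age) − rank(recovery): 7, -1, -4, -4, 3, 4, -2, -3; Σd² = 120
ρ = 1 − 6Σd² / [n(n²−1)] = 1 − 6×120 / (8×63) = 1 − 720/504 ≈ -0.429

-0.429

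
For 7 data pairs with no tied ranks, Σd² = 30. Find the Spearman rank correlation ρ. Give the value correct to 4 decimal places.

ρ = 1 − 6Σd² / [n(n²−1)] = 1 − 6×30 / (7×48)
  = 1 − 180/336 = 1 − 0.53571 ≈ 0.4643

0.4643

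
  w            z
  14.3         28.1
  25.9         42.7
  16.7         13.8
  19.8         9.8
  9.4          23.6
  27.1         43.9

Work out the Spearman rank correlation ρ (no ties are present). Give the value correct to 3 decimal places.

Rank w: 2, 5, 3, 4, 1, 6
Rank z: 4, 5, 2, 1, 3, 6
d = rank(w) − rank(z): -2, 0, 1, 3, -2, 0; Σd² = 18
ρ = 1 − 6Σd² / [n(n²−1)] = 1 − 6×18 / (6×35) = 1 − 108/210 ≈ 0.486

0.486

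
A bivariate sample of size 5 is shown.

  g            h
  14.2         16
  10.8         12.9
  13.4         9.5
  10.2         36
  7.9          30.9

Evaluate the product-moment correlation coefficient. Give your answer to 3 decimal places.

n = 5, Σg = 56.5, Σh = 105.3, Σg² = 664.29, Σh² = 2763.47, Σgh = 1105.13
nΣgh − ΣgΣh = 5525.65 − 5949.45 = -423.8
nΣg² − (Σg)² = 3321.45 − 3192.25 = 129.2; nΣh² − (Σh)² = 13817.35 − 11088.09 = 2729.26
r = -423.8 / √(129.2 × 2729.26) = -423.8 / 593.8185 ≈ -0.714

-0.714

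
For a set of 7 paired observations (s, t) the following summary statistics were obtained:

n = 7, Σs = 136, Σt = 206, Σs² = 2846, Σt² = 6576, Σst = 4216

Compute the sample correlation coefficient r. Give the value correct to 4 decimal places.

r = (nΣst − ΣsΣt) / √[(nΣs² − (Σs)²)(nΣt² − (Σt)²)]
Numerator: 7×4216 − 136×206 = 1496
Denominator: √[(19922 − 18496)(46032 − 42436)] = √[1426 × 3596] = 2264.4858
r = 1496 / 2264.4858 ≈ 0.6606

0.6606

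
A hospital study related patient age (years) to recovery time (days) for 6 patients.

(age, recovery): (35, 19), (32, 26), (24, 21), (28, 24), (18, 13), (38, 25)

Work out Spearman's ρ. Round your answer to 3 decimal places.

Rank age: 5, 4, 2, 3, 1, 6
Rank recovery: 2, 6, 3, 4, 1, 5
d = rank(age) − rank(recovery): 3, -2, -1, -1, 0, 1; Σd² = 16
ρ = 1 − 6Σd² / [n(n²−1)] = 1 − 6×16 / (6×35) = 1 − 96/210 ≈ 0.543

0.543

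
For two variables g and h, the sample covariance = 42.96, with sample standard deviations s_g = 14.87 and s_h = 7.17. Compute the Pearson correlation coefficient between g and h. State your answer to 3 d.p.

0.403

r = Cov(g,h) / (s_g · s_h) = 42.96 / (14.87 × 7.17)
  = 42.96 / 106.6179 ≈ 0.403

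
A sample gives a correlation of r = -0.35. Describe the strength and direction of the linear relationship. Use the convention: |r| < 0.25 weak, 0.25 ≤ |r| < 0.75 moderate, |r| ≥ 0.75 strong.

r = -0.35 < 0 so the relationship is negative.
|r| = 0.35, which falls in the moderate range.

moderate negative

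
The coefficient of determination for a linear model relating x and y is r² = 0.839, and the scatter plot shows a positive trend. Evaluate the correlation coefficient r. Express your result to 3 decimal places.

|r| = √0.839 = 0.916
The association is positive, so r = 0.916.

0.916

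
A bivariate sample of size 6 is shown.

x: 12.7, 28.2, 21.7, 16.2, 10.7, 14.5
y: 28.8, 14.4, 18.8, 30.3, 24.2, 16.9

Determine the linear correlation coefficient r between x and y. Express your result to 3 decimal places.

n = 6, Σx = 104, Σy = 133.4, Σx² = 2014.6, Σy² = 3179.58, Σxy = 2174.65
nΣxy − ΣxΣy = 13047.9 − 13873.6 = -825.7
nΣx² − (Σx)² = 12087.6 − 10816 = 1271.6; nΣy² − (Σy)² = 19077.48 − 17795.56 = 1281.92
r = -825.7 / √(1271.6 × 1281.92) = -825.7 / 1276.7496 ≈ -0.647

-0.647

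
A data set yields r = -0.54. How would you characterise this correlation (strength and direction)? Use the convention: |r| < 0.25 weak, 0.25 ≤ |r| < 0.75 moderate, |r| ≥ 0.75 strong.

moderate negative

r = -0.54 < 0 so the relationship is negative.
|r| = 0.54, which falls in the moderate range.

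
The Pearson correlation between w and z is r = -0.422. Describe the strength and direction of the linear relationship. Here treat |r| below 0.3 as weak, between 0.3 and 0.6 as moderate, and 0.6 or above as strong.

moderate negative

r = -0.422 < 0 so the relationship is negative.
|r| = 0.422, which falls in the moderate range.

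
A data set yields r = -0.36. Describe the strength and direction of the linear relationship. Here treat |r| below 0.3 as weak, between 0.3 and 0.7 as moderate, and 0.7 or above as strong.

r = -0.36 < 0 so the relationship is negative.
|r| = 0.36, which falls in the moderate range.

moderate negative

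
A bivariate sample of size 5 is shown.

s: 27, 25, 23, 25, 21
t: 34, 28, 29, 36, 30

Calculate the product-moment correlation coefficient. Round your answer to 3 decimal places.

0.498

n = 5, Σs = 121, Σt = 157, Σs² = 2949, Σt² = 4977, Σst = 3815
nΣst − ΣsΣt = 19075 − 18997 = 78
nΣs² − (Σs)² = 14745 − 14641 = 104; nΣt² − (Σt)² = 24885 − 24649 = 236
r = 78 / √(104 × 236) = 78 / 156.6652 ≈ 0.498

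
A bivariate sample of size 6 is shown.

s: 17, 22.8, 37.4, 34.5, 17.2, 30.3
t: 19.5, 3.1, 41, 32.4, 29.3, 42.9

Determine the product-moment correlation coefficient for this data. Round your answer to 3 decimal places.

0.603

n = 6, Σs = 159.2, Σt = 168.2, Σs² = 4611.78, Σt² = 5819.52, Σst = 4857.21
nΣst − ΣsΣt = 29143.26 − 26777.44 = 2365.82
nΣs² − (Σs)² = 27670.68 − 25344.64 = 2326.04; nΣt² − (Σt)² = 34917.12 − 28291.24 = 6625.88
r = 2365.82 / √(2326.04 × 6625.88) = 2365.82 / 3925.8199 ≈ 0.603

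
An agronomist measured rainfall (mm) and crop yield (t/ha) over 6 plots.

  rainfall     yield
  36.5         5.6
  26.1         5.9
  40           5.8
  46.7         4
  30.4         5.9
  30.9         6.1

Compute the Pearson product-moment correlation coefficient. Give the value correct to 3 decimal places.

-0.817

n = 6, Σx = 210.6, Σy = 33.3, Σx² = 7673.32, Σy² = 187.83, Σxy = 1145.04
nΣxy − ΣxΣy = 6870.24 − 7012.98 = -142.74
nΣx² − (Σx)² = 46039.92 − 44352.36 = 1687.56; nΣy² − (Σy)² = 1126.98 − 1108.89 = 18.09
r = -142.74 / √(1687.56 × 18.09) = -142.74 / 174.7225 ≈ -0.817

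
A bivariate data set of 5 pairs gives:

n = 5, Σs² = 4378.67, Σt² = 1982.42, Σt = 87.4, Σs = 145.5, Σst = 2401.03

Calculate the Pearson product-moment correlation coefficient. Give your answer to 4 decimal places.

-0.5550

r = (nΣst − ΣsΣt) / √[(nΣs² − (Σs)²)(nΣt² − (Σt)²)]
Numerator: 5×2401.03 − 145.5×87.4 = -711.55
Denominator: √[(21893.35 − 21170.25)(9912.1 − 7638.76)] = √[723.1 × 2273.34] = 1282.1280
r = -711.55 / 1282.1280 ≈ -0.5550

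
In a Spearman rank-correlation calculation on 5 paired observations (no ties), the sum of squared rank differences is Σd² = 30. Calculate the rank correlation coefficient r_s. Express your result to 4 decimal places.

ρ = 1 − 6Σd² / [n(n²−1)] = 1 − 6×30 / (5×24)
  = 1 − 180/120 = 1 − 1.50000 ≈ -0.5000

-0.5000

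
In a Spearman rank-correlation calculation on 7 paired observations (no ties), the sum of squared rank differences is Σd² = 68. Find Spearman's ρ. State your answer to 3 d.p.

-0.214

ρ = 1 − 6Σd² / [n(n²−1)] = 1 − 6×68 / (7×48)
  = 1 − 408/336 = 1 − 1.2143 ≈ -0.214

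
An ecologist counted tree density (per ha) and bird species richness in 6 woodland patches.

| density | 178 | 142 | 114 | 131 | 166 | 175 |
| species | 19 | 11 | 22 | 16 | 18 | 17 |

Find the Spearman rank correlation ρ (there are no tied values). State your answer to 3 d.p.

Rank density: 6, 3, 1, 2, 4, 5
Rank species: 5, 1, 6, 2, 4, 3
d = rank(density) − rank(species): 1, 2, -5, 0, 0, 2; Σd² = 34
ρ = 1 − 6Σd² / [n(n²−1)] = 1 − 6×34 / (6×35) = 1 − 204/210 ≈ 0.029

0.029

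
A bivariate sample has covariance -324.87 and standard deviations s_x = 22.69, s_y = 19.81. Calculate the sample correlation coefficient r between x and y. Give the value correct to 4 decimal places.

r = Cov(x,y) / (s_x · s_y) = -324.87 / (22.69 × 19.81)
  = -324.87 / 449.4889 ≈ -0.7228

-0.7228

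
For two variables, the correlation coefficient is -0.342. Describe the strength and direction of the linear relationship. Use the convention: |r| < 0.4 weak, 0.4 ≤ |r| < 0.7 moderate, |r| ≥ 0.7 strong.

weak negative

r = -0.342 < 0 so the relationship is negative.
|r| = 0.342, which falls in the weak range.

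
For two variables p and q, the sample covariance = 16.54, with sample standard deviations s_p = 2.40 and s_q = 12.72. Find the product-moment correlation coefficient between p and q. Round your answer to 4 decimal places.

r = Cov(p,q) / (s_p · s_q) = 16.54 / (2.40 × 12.72)
  = 16.54 / 30.5280 ≈ 0.5418

0.5418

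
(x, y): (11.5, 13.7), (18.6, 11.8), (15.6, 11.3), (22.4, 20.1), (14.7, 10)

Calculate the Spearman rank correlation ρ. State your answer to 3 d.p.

0.400

Rank x: 1, 4, 3, 5, 2
Rank y: 4, 3, 2, 5, 1
d = rank(x) − rank(y): -3, 1, 1, 0, 1; Σd² = 12
ρ = 1 − 6Σd² / [n(n²−1)] = 1 − 6×12 / (5×24) = 1 − 72/120 ≈ 0.400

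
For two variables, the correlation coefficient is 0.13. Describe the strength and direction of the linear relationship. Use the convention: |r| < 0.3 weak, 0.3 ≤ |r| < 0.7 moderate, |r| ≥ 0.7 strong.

r = 0.13 > 0 so the relationship is positive.
|r| = 0.13, which falls in the weak range.

weak positive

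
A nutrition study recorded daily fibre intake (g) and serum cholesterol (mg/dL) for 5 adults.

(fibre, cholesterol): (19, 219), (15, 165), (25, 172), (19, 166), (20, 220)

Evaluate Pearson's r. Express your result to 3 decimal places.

0.066

n = 5, Σx = 98, Σy = 942, Σx² = 1972, Σy² = 180726, Σxy = 18490
nΣxy − ΣxΣy = 92450 − 92316 = 134
nΣx² − (Σx)² = 9860 − 9604 = 256; nΣy² − (Σy)² = 903630 − 887364 = 16266
r = 134 / √(256 × 16266) = 134 / 2040.6117 ≈ 0.066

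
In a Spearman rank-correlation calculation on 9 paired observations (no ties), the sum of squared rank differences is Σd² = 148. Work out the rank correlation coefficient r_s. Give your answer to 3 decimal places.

ρ = 1 − 6Σd² / [n(n²−1)] = 1 − 6×148 / (9×80)
  = 1 − 888/720 = 1 − 1.2333 ≈ -0.233

-0.233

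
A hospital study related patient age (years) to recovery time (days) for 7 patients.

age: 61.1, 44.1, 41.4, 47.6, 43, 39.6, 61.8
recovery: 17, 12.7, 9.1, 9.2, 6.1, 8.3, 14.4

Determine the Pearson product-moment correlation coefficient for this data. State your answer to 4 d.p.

n = 7, Σx = 338.6, Σy = 76.8, Σx² = 16894.14, Σy² = 931.2, Σxy = 3894.33
nΣxy − ΣxΣy = 27260.31 − 26004.48 = 1255.83
nΣx² − (Σx)² = 118258.98 − 114649.96 = 3609.02; nΣy² − (Σy)² = 6518.4 − 5898.24 = 620.16
r = 1255.83 / √(3609.02 × 620.16) = 1255.83 / 1496.0514 ≈ 0.8394

0.8394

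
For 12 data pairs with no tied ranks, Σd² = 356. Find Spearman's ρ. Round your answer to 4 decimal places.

ρ = 1 − 6Σd² / [n(n²−1)] = 1 − 6×356 / (12×143)
  = 1 − 2136/1716 = 1 − 1.24476 ≈ -0.2448

-0.2448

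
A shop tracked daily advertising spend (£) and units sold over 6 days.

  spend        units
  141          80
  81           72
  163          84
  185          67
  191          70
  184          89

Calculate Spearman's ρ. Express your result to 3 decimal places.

Rank spend: 2, 1, 3, 5, 6, 4
Rank units: 4, 3, 5, 1, 2, 6
d = rank(spend) − rank(units): -2, -2, -2, 4, 4, -2; Σd² = 48
ρ = 1 − 6Σd² / [n(n²−1)] = 1 − 6×48 / (6×35) = 1 − 288/210 ≈ -0.371

-0.371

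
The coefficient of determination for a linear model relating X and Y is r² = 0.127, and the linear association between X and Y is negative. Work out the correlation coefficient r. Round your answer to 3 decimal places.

-0.356

|r| = √0.127 = 0.356
The association is negative, so r = −0.356.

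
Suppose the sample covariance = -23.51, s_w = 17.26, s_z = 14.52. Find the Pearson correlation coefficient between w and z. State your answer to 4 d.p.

r = Cov(w,z) / (s_w · s_z) = -23.51 / (17.26 × 14.52)
  = -23.51 / 250.6152 ≈ -0.0938

-0.0938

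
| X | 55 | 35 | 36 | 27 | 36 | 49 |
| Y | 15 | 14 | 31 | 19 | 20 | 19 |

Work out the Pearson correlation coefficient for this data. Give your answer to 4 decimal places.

-0.2745

n = 6, ΣX = 238, ΣY = 118, ΣX² = 9972, ΣY² = 2504, ΣXY = 4595
nΣXY − ΣXΣY = 27570 − 28084 = -514
nΣX² − (ΣX)² = 59832 − 56644 = 3188; nΣY² − (ΣY)² = 15024 − 13924 = 1100
r = -514 / √(3188 × 1100) = -514 / 1872.6452 ≈ -0.2745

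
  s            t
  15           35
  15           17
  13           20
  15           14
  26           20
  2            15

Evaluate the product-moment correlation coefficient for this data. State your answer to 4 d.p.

n = 6, Σs = 86, Σt = 121, Σs² = 1524, Σt² = 2735, Σst = 1800
nΣst − ΣsΣt = 10800 − 10406 = 394
nΣs² − (Σs)² = 9144 − 7396 = 1748; nΣt² − (Σt)² = 16410 − 14641 = 1769
r = 394 / √(1748 × 1769) = 394 / 1758.4687 ≈ 0.2241

0.2241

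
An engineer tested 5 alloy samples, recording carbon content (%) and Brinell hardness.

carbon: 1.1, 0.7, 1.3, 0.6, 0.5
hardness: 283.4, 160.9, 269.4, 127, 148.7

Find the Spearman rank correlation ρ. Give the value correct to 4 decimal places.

0.8000

Rank carbon: 4, 3, 5, 2, 1
Rank hardness: 5, 3, 4, 1, 2
d = rank(carbon) − rank(hardness): -1, 0, 1, 1, -1; Σd² = 4
ρ = 1 − 6Σd² / [n(n²−1)] = 1 − 6×4 / (5×24) = 1 − 24/120 ≈ 0.8000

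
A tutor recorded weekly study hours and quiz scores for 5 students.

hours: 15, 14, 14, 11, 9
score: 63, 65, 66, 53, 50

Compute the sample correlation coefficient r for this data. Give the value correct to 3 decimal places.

n = 5, Σx = 63, Σy = 297, Σx² = 819, Σy² = 17859, Σxy = 3812
nΣxy − ΣxΣy = 19060 − 18711 = 349
nΣx² − (Σx)² = 4095 − 3969 = 126; nΣy² − (Σy)² = 89295 − 88209 = 1086
r = 349 / √(126 × 1086) = 349 / 369.9135 ≈ 0.943

0.943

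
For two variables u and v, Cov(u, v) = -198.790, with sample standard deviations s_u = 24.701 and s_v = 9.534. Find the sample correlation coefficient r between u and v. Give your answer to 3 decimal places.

r = Cov(u,v) / (s_u · s_v) = -198.790 / (24.701 × 9.534)
  = -198.790 / 235.4993 ≈ -0.844

-0.844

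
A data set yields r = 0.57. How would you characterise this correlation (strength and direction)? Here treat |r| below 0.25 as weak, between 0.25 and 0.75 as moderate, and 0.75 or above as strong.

moderate positive

r = 0.57 > 0 so the relationship is positive.
|r| = 0.57, which falls in the moderate range.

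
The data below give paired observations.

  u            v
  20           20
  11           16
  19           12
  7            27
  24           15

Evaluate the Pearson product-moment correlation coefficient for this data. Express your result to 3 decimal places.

n = 5, Σu = 81, Σv = 90, Σu² = 1507, Σv² = 1754, Σuv = 1353
nΣuv − ΣuΣv = 6765 − 7290 = -525
nΣu² − (Σu)² = 7535 − 6561 = 974; nΣv² − (Σv)² = 8770 − 8100 = 670
r = -525 / √(974 × 670) = -525 / 807.8242 ≈ -0.650

-0.650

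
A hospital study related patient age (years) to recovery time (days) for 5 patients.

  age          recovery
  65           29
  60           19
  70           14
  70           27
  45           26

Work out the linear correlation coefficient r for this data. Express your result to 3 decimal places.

-0.249

n = 5, Σx = 310, Σy = 115, Σx² = 19650, Σy² = 2803, Σxy = 7065
nΣxy − ΣxΣy = 35325 − 35650 = -325
nΣx² − (Σx)² = 98250 − 96100 = 2150; nΣy² − (Σy)² = 14015 − 13225 = 790
r = -325 / √(2150 × 790) = -325 / 1303.2651 ≈ -0.249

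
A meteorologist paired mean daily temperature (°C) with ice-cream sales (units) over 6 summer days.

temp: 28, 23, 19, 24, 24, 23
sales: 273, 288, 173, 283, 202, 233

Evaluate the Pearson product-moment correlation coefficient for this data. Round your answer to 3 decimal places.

n = 6, Σx = 141, Σy = 1452, Σx² = 3355, Σy² = 362584, Σxy = 34554
nΣxy − ΣxΣy = 207324 − 204732 = 2592
nΣx² − (Σx)² = 20130 − 19881 = 249; nΣy² − (Σy)² = 2175504 − 2108304 = 67200
r = 2592 / √(249 × 67200) = 2592 / 4090.5745 ≈ 0.634

0.634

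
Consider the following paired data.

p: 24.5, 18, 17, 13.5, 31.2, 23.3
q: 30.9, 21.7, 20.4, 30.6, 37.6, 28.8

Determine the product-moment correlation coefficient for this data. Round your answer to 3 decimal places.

0.684

n = 6, Σp = 127.5, Σq = 170, Σp² = 2911.83, Σq² = 5021.42, Σpq = 3751.71
nΣpq − ΣpΣq = 22510.26 − 21675 = 835.26
nΣp² − (Σp)² = 17470.98 − 16256.25 = 1214.73; nΣq² − (Σq)² = 30128.52 − 28900 = 1228.52
r = 835.26 / √(1214.73 × 1228.52) = 835.26 / 1221.6055 ≈ 0.684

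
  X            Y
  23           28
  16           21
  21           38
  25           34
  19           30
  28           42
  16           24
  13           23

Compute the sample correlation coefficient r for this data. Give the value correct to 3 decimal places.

0.850

n = 8, ΣX = 161, ΣY = 240, ΣX² = 3421, ΣY² = 7594, ΣXY = 5057
nΣXY − ΣXΣY = 40456 − 38640 = 1816
nΣX² − (ΣX)² = 27368 − 25921 = 1447; nΣY² − (ΣY)² = 60752 − 57600 = 3152
r = 1816 / √(1447 × 3152) = 1816 / 2135.6367 ≈ 0.850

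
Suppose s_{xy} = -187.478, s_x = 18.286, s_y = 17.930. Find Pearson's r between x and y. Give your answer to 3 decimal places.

-0.572

r = Cov(x,y) / (s_x · s_y) = -187.478 / (18.286 × 17.930)
  = -187.478 / 327.8680 ≈ -0.572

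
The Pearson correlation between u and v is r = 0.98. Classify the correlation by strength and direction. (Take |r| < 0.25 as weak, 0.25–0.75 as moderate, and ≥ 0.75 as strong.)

strong positive

r = 0.98 > 0 so the relationship is positive.
|r| = 0.98, which falls in the strong range.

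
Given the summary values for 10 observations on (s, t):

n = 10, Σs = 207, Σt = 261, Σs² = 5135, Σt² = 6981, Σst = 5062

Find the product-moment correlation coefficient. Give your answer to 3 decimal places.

r = (nΣst − ΣsΣt) / √[(nΣs² − (Σs)²)(nΣt² − (Σt)²)]
Numerator: 10×5062 − 207×261 = -3407
Denominator: √[(51350 − 42849)(69810 − 68121)] = √[8501 × 1689] = 3789.2201
r = -3407 / 3789.2201 ≈ -0.899

-0.899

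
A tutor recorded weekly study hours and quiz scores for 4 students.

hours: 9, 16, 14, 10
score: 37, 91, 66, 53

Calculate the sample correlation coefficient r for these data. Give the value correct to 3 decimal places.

n = 4, Σx = 49, Σy = 247, Σx² = 633, Σy² = 16815, Σxy = 3243
nΣxy − ΣxΣy = 12972 − 12103 = 869
nΣx² − (Σx)² = 2532 − 2401 = 131; nΣy² − (Σy)² = 67260 − 61009 = 6251
r = 869 / √(131 × 6251) = 869 / 904.9204 ≈ 0.960

0.960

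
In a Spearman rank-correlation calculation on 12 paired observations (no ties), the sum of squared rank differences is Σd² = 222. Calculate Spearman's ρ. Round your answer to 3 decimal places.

ρ = 1 − 6Σd² / [n(n²−1)] = 1 − 6×222 / (12×143)
  = 1 − 1332/1716 = 1 − 0.7762 ≈ 0.224

0.224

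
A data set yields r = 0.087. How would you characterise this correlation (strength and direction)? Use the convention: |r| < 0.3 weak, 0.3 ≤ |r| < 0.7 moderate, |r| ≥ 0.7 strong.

weak positive

r = 0.087 > 0 so the relationship is positive.
|r| = 0.087, which falls in the weak range.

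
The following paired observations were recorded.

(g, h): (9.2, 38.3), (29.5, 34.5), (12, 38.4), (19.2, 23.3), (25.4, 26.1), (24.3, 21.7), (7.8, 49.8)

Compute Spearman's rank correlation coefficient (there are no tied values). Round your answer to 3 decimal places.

Rank g: 2, 7, 3, 4, 6, 5, 1
Rank h: 5, 4, 6, 2, 3, 1, 7
d = rank(g) − rank(h): -3, 3, -3, 2, 3, 4, -6; Σd² = 92
ρ = 1 − 6Σd² / [n(n²−1)] = 1 − 6×92 / (7×48) = 1 − 552/336 ≈ -0.643

-0.643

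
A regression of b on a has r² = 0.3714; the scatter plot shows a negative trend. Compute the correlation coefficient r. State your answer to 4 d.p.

-0.6094

|r| = √0.3714 = 0.6094
The association is negative, so r = −0.6094.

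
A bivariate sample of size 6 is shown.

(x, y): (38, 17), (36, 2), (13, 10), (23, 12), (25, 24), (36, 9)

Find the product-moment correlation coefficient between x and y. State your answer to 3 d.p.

n = 6, Σx = 171, Σy = 74, Σx² = 5359, Σy² = 1194, Σxy = 2048
nΣxy − ΣxΣy = 12288 − 12654 = -366
nΣx² − (Σx)² = 32154 − 29241 = 2913; nΣy² − (Σy)² = 7164 − 5476 = 1688
r = -366 / √(2913 × 1688) = -366 / 2217.4634 ≈ -0.165

-0.165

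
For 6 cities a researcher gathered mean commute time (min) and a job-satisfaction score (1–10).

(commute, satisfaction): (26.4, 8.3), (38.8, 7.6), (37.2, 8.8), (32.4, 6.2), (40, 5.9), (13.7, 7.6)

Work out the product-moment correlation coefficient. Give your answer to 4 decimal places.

n = 6, Σx = 188.5, Σy = 44.4, Σx² = 6423.69, Σy² = 335.1, Σxy = 1382.36
nΣxy − ΣxΣy = 8294.16 − 8369.4 = -75.24
nΣx² − (Σx)² = 38542.14 − 35532.25 = 3009.89; nΣy² − (Σy)² = 2010.6 − 1971.36 = 39.24
r = -75.24 / √(3009.89 × 39.24) = -75.24 / 343.6686 ≈ -0.2189

-0.2189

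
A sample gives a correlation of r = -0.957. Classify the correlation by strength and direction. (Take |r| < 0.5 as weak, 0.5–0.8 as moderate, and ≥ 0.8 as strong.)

strong negative

r = -0.957 < 0 so the relationship is negative.
|r| = 0.957, which falls in the strong range.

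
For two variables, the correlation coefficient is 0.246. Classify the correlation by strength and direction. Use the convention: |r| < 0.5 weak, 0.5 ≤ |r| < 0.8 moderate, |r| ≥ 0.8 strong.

weak positive

r = 0.246 > 0 so the relationship is positive.
|r| = 0.246, which falls in the weak range.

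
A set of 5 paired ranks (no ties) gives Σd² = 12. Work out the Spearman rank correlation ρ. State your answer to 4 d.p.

0.4000

ρ = 1 − 6Σd² / [n(n²−1)] = 1 − 6×12 / (5×24)
  = 1 − 72/120 = 1 − 0.60000 ≈ 0.4000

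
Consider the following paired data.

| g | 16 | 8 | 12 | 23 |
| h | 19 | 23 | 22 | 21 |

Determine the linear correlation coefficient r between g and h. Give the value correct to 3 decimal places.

-0.572

n = 4, Σg = 59, Σh = 85, Σg² = 993, Σh² = 1815, Σgh = 1235
nΣgh − ΣgΣh = 4940 − 5015 = -75
nΣg² − (Σg)² = 3972 − 3481 = 491; nΣh² − (Σh)² = 7260 − 7225 = 35
r = -75 / √(491 × 35) = -75 / 131.0916 ≈ -0.572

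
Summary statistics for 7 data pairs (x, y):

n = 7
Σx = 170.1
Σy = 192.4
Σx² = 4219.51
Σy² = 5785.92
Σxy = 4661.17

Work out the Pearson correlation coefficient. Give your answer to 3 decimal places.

r = (nΣxy − ΣxΣy) / √[(nΣx² − (Σx)²)(nΣy² − (Σy)²)]
Numerator: 7×4661.17 − 170.1×192.4 = -99.05
Denominator: √[(29536.57 − 28934.01)(40501.44 − 37017.76)] = √[602.56 × 3483.68] = 1448.8362
r = -99.05 / 1448.8362 ≈ -0.068

-0.068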